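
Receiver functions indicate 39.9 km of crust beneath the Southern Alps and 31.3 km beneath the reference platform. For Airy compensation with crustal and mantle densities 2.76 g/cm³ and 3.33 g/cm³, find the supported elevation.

Excess crust Δ = 39.9 km − 31.3 km = 8.6 km, split between elevation h and root r with h + r = Δ.
Airy balance ρ_c h = (ρ_m − ρ_c) r gives r = h ρ_c/(ρ_m − ρ_c), so h (1 + ρ_c/(ρ_m − ρ_c)) = Δ, i.e. h = Δ (ρ_m − ρ_c)/ρ_m.
h = 8.6 km × 0.57/3.33 = 1.47 km.

1.47 km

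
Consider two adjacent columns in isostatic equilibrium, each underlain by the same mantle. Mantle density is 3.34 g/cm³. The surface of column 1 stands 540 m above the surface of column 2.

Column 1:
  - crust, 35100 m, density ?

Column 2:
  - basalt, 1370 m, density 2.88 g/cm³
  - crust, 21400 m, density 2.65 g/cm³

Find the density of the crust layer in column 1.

Take the compensation level at the base of the deeper column (depth z_c below the surface of column 1) and equate Σ ρ_i t_i down to z_c; mantle fills any gap and the z_c terms cancel.
Column 1: 35100×ρ + (z_c − 35100)×3.34
Column 2: 540×0 + 1370×2.88 + 21400×2.65 + (z_c − 540 − 22770)×3.34
The z_c×3.34 term appears on both sides and cancels. Collect the known terms of each column as K = Σ(ρt)_known − 3.34 × (depth of known layers): K_1 = 0 − 3.34×35100 = −117234; K_2 = 60655.6 − 3.34×(540 + 22770) = −17199.8.
Balance: K_1 + 35100×ρ = K_2, so ρ = (K_2 − K_1)/35100 = 100034/35100 = 2.85 g/cm³.

2.85 g/cm³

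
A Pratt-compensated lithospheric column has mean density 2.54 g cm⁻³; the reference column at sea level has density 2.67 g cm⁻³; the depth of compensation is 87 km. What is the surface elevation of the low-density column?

ρ_ref D = ρ (D + h) → h = D (ρ_ref − ρ)/ρ.
h = 87 km × (2.67 − 2.54)/2.54 = 4.45 km.

4.45 km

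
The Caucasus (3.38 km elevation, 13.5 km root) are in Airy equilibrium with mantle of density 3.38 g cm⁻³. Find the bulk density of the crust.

ρ_c h = (ρ_m − ρ_c) r → ρ_c (h + r) = ρ_m r → ρ_c = ρ_m r / (h + r).
ρ_c = 3.38 × 13.5 km / (3.38 km + 13.5 km) = 2.7 g cm⁻³.

2.7 g cm⁻³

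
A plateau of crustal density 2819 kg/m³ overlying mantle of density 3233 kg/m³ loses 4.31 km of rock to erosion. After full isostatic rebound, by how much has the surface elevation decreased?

0.552 km

Rebound u = e ρ_c/ρ_m = 4.31 km × 2819/3233 = 3.758 km.
Net surface drop = e − u = 4.31 km − 3.758 km = e (ρ_m − ρ_c)/ρ_m = 0.552 km.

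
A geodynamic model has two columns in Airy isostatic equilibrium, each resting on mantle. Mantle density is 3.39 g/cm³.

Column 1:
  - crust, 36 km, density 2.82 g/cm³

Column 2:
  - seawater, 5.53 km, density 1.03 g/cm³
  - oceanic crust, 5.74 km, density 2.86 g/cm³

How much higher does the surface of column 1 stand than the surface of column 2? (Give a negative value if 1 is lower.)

For any compensation level in the mantle, the mantle terms cancel and isostasy reduces to e = (Σt_1 − Σt_2) − (Σ(ρt)_1 − Σ(ρt)_2) / ρ_m.
Σt_1 = 36 km; Σt_2 = 11.27 km; Σ(ρt)_1 = 101.52; Σ(ρt)_2 = 22.1123 (in km·g/cm³).
e = (36 − 11.27) − (101.52 − 22.1123) / 3.39 = 1.31 km.

1.31 km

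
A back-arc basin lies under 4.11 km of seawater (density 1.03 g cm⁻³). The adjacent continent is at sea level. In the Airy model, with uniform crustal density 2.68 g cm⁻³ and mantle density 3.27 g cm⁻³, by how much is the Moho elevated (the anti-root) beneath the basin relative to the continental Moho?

11.5 km

In Airy isostatic equilibrium: replacing crust with seawater at the top is compensated by replacing crust with mantle at the base: d (ρ_c − ρ_w) = a (ρ_m − ρ_c).
a = d (ρ_c − ρ_w)/(ρ_m − ρ_c) = 4.11 km × 1.65/0.59 = 11.5 km.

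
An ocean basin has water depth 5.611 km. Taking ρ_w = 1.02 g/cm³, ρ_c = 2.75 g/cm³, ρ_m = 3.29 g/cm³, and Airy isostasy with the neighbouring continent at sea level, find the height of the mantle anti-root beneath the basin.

In Airy isostatic equilibrium: replacing crust with seawater at the top is compensated by replacing crust with mantle at the base: d (ρ_c − ρ_w) = a (ρ_m − ρ_c).
a = d (ρ_c − ρ_w)/(ρ_m − ρ_c) = 5.611 km × 1.73/0.54 = 18 km.

18 km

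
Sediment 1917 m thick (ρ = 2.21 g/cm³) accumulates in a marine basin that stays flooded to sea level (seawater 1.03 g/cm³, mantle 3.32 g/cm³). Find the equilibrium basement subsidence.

988 m

Submarine loading: the sediment displaces seawater, and the subsidence is in turn flooded, so s (ρ_m − ρ_w) = t (ρ_sed − ρ_w).
s = 1917 m × (2.21 − 1.03) / (3.32 − 1.03) = 988 m.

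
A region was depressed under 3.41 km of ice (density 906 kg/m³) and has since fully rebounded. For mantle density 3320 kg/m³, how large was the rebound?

Removing the load lets mantle flow back in; uplift u satisfies ρ_ice t = ρ_m u.
u = t ρ_ice/ρ_m = 3.41 km × 906/3320 = 0.931 km.

0.931 km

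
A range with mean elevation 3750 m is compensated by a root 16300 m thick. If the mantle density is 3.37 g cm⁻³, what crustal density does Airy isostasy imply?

ρ_c h = (ρ_m − ρ_c) r → ρ_c (h + r) = ρ_m r → ρ_c = ρ_m r / (h + r).
ρ_c = 3.37 × 16300 m / (3750 m + 16300 m) = 2.74 g cm⁻³.

2.74 g cm⁻³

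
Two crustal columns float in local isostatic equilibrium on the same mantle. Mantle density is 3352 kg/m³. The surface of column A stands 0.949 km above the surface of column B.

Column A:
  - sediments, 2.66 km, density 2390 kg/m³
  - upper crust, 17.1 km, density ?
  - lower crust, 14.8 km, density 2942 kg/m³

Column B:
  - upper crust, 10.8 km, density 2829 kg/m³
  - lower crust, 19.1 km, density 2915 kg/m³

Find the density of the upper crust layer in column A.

2850 kg/m³

Take the compensation level at the base of the deeper column (depth z_c below the surface of column A) and equate Σ ρ_i t_i down to z_c; mantle fills any gap and the z_c terms cancel.
Column A: 2.66×2390 + 17.1×ρ + 14.8×2942 + (z_c − 34.56)×3352
Column B: 0.949×0 + 10.8×2829 + 19.1×2915 + (z_c − 0.949 − 29.9)×3352
The z_c×3352 term appears on both sides and cancels. Collect the known terms of each column as K = Σ(ρt)_known − 3352 × (depth of known layers): K_A = 49899 − 3352×34.56 = −65946.12; K_B = 86229.7 − 3352×(0.949 + 29.9) = −17176.148.
Balance: K_A + 17.1×ρ = K_B, so ρ = (K_B − K_A)/17.1 = 48770/17.1 = 2850 kg/m³.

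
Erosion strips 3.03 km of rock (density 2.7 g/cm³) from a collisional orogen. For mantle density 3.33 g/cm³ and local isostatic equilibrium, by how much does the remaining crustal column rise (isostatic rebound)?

2.46 km

Unloading: uplift u = e ρ_c/ρ_m = 3.03 km × 2.7/3.33 = 2.46 km.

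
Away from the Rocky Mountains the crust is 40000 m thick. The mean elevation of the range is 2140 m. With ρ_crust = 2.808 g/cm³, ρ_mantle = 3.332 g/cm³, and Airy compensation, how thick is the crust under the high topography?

53600 m

Root depth r = h ρ_c / (ρ_m − ρ_c) = 2140 m × 2.808 / 0.524 = 11470 m.
Total thickness = T + h + r = 40000 m + 2140 m + 11470 m = 53600 m.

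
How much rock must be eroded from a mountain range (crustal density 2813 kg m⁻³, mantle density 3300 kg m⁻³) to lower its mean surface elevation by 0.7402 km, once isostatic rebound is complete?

5.02 km

Net drop Δ = e − u = e − e ρ_c/ρ_m = e (ρ_m − ρ_c)/ρ_m.
e = Δ ρ_m/(ρ_m − ρ_c) = 0.7402 km × 3300/487 = 5.02 km.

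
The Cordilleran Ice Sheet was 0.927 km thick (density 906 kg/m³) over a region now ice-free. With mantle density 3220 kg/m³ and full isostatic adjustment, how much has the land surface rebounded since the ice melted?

0.261 km

Removing the load lets mantle flow back in; uplift u satisfies ρ_ice t = ρ_m u.
u = t ρ_ice/ρ_m = 0.927 km × 906/3220 = 0.261 km.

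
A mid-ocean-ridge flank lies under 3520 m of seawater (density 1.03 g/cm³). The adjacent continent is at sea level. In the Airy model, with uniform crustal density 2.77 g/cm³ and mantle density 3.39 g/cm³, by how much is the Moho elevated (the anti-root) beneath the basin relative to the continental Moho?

9880 m

For local isostatic compensation: replacing crust with seawater at the top is compensated by replacing crust with mantle at the base: d (ρ_c − ρ_w) = a (ρ_m − ρ_c).
a = d (ρ_c − ρ_w)/(ρ_m − ρ_c) = 3520 m × 1.74/0.62 = 9880 m.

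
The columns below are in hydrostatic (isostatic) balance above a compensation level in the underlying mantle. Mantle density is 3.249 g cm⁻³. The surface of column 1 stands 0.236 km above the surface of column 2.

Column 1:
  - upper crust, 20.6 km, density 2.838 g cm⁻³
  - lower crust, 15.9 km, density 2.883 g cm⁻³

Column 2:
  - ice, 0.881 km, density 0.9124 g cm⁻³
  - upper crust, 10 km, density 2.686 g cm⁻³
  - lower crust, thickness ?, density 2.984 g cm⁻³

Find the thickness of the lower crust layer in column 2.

22 km

Take the compensation level at the base of the deeper column (depth z_c below the surface of column 1) and equate Σ ρ_i t_i down to z_c; mantle fills any gap and the z_c terms cancel.
Column 1: 20.6×2.838 + 15.9×2.883 + (z_c − 36.5)×3.249
Column 2: 0.236×0 + 0.881×0.9124 + 10×2.686 + x×2.984 + (z_c − 0.236 − 10.881 − x)×3.249
The z_c×3.249 term appears on both sides and cancels. Collect the known terms of each column as K = Σ(ρt)_known − 3.249 × (depth of known layers): K_1 = 104.3025 − 3.249×36.5 = −14.286; K_2 = 27.6638244 − 3.249×(0.236 + 10.881) = −8.4553086.
Balance: K_1 = K_2 − x×(3.249 − 2.984), so x = (K_2 − K_1)/(3.249 − 2.984) = 5.83069/0.265 = 22 km.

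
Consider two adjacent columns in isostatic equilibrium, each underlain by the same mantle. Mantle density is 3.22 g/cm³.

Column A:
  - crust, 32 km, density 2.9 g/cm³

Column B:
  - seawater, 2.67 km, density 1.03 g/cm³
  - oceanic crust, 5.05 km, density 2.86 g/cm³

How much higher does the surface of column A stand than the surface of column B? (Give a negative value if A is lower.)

0.8 km

For any compensation level in the mantle, the mantle terms cancel and isostasy reduces to e = (Σt_A − Σt_B) − (Σ(ρt)_A − Σ(ρt)_B) / ρ_m.
Σt_A = 32 km; Σt_B = 7.72 km; Σ(ρt)_A = 92.8; Σ(ρt)_B = 17.1931 (in km·g/cm³).
e = (32 − 7.72) − (92.8 − 17.1931) / 3.22 = 0.8 km.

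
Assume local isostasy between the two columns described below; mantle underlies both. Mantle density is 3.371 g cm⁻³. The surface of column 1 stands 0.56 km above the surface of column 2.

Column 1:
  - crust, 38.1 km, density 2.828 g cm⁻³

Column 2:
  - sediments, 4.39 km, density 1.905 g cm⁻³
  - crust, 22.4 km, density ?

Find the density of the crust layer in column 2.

2.82 g cm⁻³

Take the compensation level at the base of the deeper column (depth z_c below the surface of column 1) and equate Σ ρ_i t_i down to z_c; mantle fills any gap and the z_c terms cancel.
Column 1: 38.1×2.828 + (z_c − 38.1)×3.371
Column 2: 0.56×0 + 4.39×1.905 + 22.4×ρ + (z_c − 0.56 − 26.79)×3.371
The z_c×3.371 term appears on both sides and cancels. Collect the known terms of each column as K = Σ(ρt)_known − 3.371 × (depth of known layers): K_1 = 107.7468 − 3.371×38.1 = −20.6883; K_2 = 8.36295 − 3.371×(0.56 + 26.79) = −83.8339.
Balance: K_1 = K_2 + 22.4×ρ, so ρ = (K_1 − K_2)/22.4 = 63.1456/22.4 = 2.82 g cm⁻³.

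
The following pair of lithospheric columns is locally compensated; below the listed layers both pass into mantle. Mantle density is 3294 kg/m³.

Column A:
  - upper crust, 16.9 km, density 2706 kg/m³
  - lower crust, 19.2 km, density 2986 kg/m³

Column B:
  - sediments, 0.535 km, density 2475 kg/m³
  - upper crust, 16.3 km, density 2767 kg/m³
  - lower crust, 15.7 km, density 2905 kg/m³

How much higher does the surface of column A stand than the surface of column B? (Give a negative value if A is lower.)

0.217 km

For any compensation level in the mantle, the mantle terms cancel and isostasy reduces to e = (Σt_A − Σt_B) − (Σ(ρt)_A − Σ(ρt)_B) / ρ_m.
Σt_A = 36.1 km; Σt_B = 32.535 km; Σ(ρt)_A = 103062.6; Σ(ρt)_B = 92034.725 (in km·kg/m³).
e = (36.1 − 32.535) − (103062.6 − 92034.725) / 3294 = 0.217 km.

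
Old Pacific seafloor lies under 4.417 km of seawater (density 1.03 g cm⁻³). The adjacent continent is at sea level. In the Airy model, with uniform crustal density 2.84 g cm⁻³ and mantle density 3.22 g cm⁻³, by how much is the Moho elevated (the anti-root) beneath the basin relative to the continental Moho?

Isostatic balance requires: replacing crust with seawater at the top is compensated by replacing crust with mantle at the base: d (ρ_c − ρ_w) = a (ρ_m − ρ_c).
a = d (ρ_c − ρ_w)/(ρ_m − ρ_c) = 4.417 km × 1.81/0.38 = 21 km.

21 km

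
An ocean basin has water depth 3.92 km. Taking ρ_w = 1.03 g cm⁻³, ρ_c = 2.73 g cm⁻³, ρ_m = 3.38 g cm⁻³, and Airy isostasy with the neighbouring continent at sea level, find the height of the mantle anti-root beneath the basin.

By Archimedes' principle applied to the lithosphere: replacing crust with seawater at the top is compensated by replacing crust with mantle at the base: d (ρ_c − ρ_w) = a (ρ_m − ρ_c).
a = d (ρ_c − ρ_w)/(ρ_m − ρ_c) = 3.92 km × 1.7/0.65 = 10.3 km.

10.3 km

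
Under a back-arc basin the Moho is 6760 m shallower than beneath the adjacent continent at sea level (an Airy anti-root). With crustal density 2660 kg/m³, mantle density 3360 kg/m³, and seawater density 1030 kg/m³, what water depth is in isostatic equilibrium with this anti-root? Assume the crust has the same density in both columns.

2900 m

Replacing a thickness d of crust by seawater at the top must be balanced by replacing crust with mantle at the base: d (ρ_c − ρ_w) = a (ρ_m − ρ_c).
d = a (ρ_m − ρ_c)/(ρ_c − ρ_w) = 6760 m × 700/1630 = 2900 m.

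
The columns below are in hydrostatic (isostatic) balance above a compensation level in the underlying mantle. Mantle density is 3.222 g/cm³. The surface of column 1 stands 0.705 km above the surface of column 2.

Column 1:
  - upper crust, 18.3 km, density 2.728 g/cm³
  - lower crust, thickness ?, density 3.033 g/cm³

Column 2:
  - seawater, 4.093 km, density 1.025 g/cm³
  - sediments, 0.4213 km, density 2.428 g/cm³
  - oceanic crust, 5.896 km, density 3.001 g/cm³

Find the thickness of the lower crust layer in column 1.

Take the compensation level at the base of the deeper column (depth z_c below the surface of column 1) and equate Σ ρ_i t_i down to z_c; mantle fills any gap and the z_c terms cancel.
Column 1: 18.3×2.728 + x×3.033 + (z_c − 18.3 − x)×3.222
Column 2: 0.705×0 + 4.093×1.025 + 0.4213×2.428 + 5.896×3.001 + (z_c − 0.705 − 10.4103)×3.222
The z_c×3.222 term appears on both sides and cancels. Collect the known terms of each column as K = Σ(ρt)_known − 3.222 × (depth of known layers): K_1 = 49.9224 − 3.222×18.3 = −9.0402; K_2 = 22.9121374 − 3.222×(0.705 + 10.4103) = −12.9013592.
Balance: K_1 − x×(3.222 − 3.033) = K_2, so x = (K_1 − K_2)/(3.222 − 3.033) = 3.86116/0.189 = 20.4 km.

20.4 km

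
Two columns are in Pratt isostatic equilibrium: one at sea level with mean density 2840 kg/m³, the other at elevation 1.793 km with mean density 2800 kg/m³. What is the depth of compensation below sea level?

126 km

ρ_ref D = ρ (D + h) → D (ρ_ref − ρ) = ρ h.
D = ρ h/(ρ_ref − ρ) = 2800 × 1.793 km/(2840 − 2800) = 126 km.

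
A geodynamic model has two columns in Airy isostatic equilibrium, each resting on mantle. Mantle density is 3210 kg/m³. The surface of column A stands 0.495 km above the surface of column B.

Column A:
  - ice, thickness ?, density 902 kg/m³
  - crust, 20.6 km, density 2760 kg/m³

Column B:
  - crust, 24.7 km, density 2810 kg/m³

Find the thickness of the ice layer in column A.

0.953 km

Take the compensation level at the base of the deeper column (depth z_c below the surface of column A) and equate Σ ρ_i t_i down to z_c; mantle fills any gap and the z_c terms cancel.
Column A: x×902 + 20.6×2760 + (z_c − 20.6 − x)×3210
Column B: 0.495×0 + 24.7×2810 + (z_c − 0.495 − 24.7)×3210
The z_c×3210 term appears on both sides and cancels. Collect the known terms of each column as K = Σ(ρt)_known − 3210 × (depth of known layers): K_A = 56856 − 3210×20.6 = −9270; K_B = 69407 − 3210×(0.495 + 24.7) = −11468.95.
Balance: K_A − x×(3210 − 902) = K_B, so x = (K_A − K_B)/(3210 − 902) = 2198.95/2308 = 0.953 km.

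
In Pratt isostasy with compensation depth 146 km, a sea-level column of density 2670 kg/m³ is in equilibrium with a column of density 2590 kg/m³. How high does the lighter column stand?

ρ_ref D = ρ (D + h) → h = D (ρ_ref − ρ)/ρ.
h = 146 km × (2670 − 2590)/2590 = 4.51 km.

4.51 km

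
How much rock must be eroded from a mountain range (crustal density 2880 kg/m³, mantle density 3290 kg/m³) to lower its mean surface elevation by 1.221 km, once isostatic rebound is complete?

Net drop Δ = e − u = e − e ρ_c/ρ_m = e (ρ_m − ρ_c)/ρ_m.
e = Δ ρ_m/(ρ_m − ρ_c) = 1.221 km × 3290/410 = 9.8 km.

9.8 km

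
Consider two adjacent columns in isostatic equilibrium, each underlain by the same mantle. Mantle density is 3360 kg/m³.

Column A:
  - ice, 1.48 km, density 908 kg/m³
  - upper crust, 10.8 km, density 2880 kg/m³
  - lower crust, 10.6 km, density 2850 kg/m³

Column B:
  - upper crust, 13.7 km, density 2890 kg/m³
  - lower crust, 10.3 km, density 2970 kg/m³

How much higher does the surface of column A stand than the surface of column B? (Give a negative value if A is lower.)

1.12 km

For any compensation level in the mantle, the mantle terms cancel and isostasy reduces to e = (Σt_A − Σt_B) − (Σ(ρt)_A − Σ(ρt)_B) / ρ_m.
Σt_A = 22.88 km; Σt_B = 24 km; Σ(ρt)_A = 62657.84; Σ(ρt)_B = 70184 (in km·kg/m³).
e = (22.88 − 24) − (62657.84 − 70184) / 3360 = 1.12 km.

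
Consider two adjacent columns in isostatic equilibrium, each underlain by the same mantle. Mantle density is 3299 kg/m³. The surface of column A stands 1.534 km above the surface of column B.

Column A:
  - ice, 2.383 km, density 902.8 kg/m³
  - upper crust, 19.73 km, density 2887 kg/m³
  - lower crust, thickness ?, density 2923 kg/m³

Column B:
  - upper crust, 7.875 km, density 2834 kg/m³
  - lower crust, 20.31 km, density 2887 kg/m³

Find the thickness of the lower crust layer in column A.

Take the compensation level at the base of the deeper column (depth z_c below the surface of column A) and equate Σ ρ_i t_i down to z_c; mantle fills any gap and the z_c terms cancel.
Column A: 2.383×902.8 + 19.73×2887 + x×2923 + (z_c − 22.113 − x)×3299
Column B: 1.534×0 + 7.875×2834 + 20.31×2887 + (z_c − 1.534 − 28.185)×3299
The z_c×3299 term appears on both sides and cancels. Collect the known terms of each column as K = Σ(ρt)_known − 3299 × (depth of known layers): K_A = 59111.8824 − 3299×22.113 = −13838.9046; K_B = 80952.72 − 3299×(1.534 + 28.185) = −17090.261.
Balance: K_A − x×(3299 − 2923) = K_B, so x = (K_A − K_B)/(3299 − 2923) = 3251.36/376 = 8.65 km.

8.65 km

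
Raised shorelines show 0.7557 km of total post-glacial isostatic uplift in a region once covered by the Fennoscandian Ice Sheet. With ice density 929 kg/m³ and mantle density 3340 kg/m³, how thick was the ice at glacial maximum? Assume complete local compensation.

u = t ρ_ice/ρ_m → t = u ρ_m/ρ_ice = 0.7557 km × 3340/929 = 2.72 km.

2.72 km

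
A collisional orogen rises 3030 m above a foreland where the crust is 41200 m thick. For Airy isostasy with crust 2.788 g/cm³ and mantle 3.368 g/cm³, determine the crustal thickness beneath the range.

58800 m

Root depth r = h ρ_c / (ρ_m − ρ_c) = 3030 m × 2.788 / 0.58 = 14560 m.
Total thickness = T + h + r = 41200 m + 3030 m + 14560 m = 58800 m.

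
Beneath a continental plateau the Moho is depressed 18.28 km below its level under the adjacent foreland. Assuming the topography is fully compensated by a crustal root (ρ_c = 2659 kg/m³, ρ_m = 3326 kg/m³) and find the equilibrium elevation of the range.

Isostatic balance requires: ρ_c h = (ρ_m − ρ_c) r.
h = r (ρ_m − ρ_c) / ρ_c = 18.28 km × (3326 − 2659) / 2659 = 4.59 km.

4.59 km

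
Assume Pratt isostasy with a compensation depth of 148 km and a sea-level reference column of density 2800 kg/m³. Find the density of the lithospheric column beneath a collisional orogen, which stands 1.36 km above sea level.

Pratt balance: ρ_ref D = ρ (D + h).
ρ = ρ_ref D/(D + h) = 2800 × 148 km/(148 km + 1.36 km) = 2770 kg/m³.

2770 kg/m³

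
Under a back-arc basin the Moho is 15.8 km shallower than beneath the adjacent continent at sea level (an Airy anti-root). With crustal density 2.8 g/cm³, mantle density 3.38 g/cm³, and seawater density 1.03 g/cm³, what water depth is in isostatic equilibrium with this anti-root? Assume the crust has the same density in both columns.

5.18 km

Replacing a thickness d of crust by seawater at the top must be balanced by replacing crust with mantle at the base: d (ρ_c − ρ_w) = a (ρ_m − ρ_c).
d = a (ρ_m − ρ_c)/(ρ_c − ρ_w) = 15.8 km × 0.58/1.77 = 5.18 km.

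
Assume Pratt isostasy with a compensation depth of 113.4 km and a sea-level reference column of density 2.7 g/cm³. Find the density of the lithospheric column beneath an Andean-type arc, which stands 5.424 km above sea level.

Pratt balance: ρ_ref D = ρ (D + h).
ρ = ρ_ref D/(D + h) = 2.7 × 113.4 km/(113.4 km + 5.424 km) = 2.58 g/cm³.

2.58 g/cm³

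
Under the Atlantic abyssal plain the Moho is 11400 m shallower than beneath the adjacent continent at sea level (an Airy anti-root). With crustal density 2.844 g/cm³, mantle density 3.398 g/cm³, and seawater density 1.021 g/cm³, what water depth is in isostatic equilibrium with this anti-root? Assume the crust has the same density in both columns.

Replacing a thickness d of crust by seawater at the top must be balanced by replacing crust with mantle at the base: d (ρ_c − ρ_w) = a (ρ_m − ρ_c).
d = a (ρ_m − ρ_c)/(ρ_c − ρ_w) = 11400 m × 0.554/1.823 = 3460 m.

3460 m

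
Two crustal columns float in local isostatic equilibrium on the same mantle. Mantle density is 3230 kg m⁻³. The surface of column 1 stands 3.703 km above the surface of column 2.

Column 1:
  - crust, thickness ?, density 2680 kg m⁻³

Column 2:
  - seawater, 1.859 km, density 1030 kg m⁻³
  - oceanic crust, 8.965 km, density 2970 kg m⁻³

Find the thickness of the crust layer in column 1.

33.4 km

Take the compensation level at the base of the deeper column (depth z_c below the surface of column 1) and equate Σ ρ_i t_i down to z_c; mantle fills any gap and the z_c terms cancel.
Column 1: x×2680 + (z_c − 0 − x)×3230
Column 2: 3.703×0 + 1.859×1030 + 8.965×2970 + (z_c − 3.703 − 10.824)×3230
The z_c×3230 term appears on both sides and cancels. Collect the known terms of each column as K = Σ(ρt)_known − 3230 × (depth of known layers): K_1 = 0 − 3230×0 = 0; K_2 = 28540.82 − 3230×(3.703 + 10.824) = −18381.39.
Balance: K_1 − x×(3230 − 2680) = K_2, so x = (K_1 − K_2)/(3230 − 2680) = 18381.4/550 = 33.4 km.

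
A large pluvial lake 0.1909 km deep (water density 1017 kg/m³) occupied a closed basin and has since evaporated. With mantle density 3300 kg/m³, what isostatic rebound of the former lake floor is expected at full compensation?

0.0588 km

u = d ρ_w/ρ_m = 0.1909 km × 1017/3300 = 0.0588 km.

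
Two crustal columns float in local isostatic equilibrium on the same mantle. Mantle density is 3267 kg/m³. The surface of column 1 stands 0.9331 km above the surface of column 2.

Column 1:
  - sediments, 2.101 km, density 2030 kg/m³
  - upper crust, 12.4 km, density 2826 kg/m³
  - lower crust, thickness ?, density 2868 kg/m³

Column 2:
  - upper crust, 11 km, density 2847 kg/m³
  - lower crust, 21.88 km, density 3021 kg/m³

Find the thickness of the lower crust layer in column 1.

Take the compensation level at the base of the deeper column (depth z_c below the surface of column 1) and equate Σ ρ_i t_i down to z_c; mantle fills any gap and the z_c terms cancel.
Column 1: 2.101×2030 + 12.4×2826 + x×2868 + (z_c − 14.501 − x)×3267
Column 2: 0.9331×0 + 11×2847 + 21.88×3021 + (z_c − 0.9331 − 32.88)×3267
The z_c×3267 term appears on both sides and cancels. Collect the known terms of each column as K = Σ(ρt)_known − 3267 × (depth of known layers): K_1 = 39307.43 − 3267×14.501 = −8067.337; K_2 = 97416.48 − 3267×(0.9331 + 32.88) = −13050.9177.
Balance: K_1 − x×(3267 − 2868) = K_2, so x = (K_1 − K_2)/(3267 − 2868) = 4983.58/399 = 12.5 km.

12.5 km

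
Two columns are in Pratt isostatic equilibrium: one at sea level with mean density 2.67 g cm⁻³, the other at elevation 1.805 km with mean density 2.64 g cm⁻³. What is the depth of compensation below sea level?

159 km

ρ_ref D = ρ (D + h) → D (ρ_ref − ρ) = ρ h.
D = ρ h/(ρ_ref − ρ) = 2.64 × 1.805 km/(2.67 − 2.64) = 159 km.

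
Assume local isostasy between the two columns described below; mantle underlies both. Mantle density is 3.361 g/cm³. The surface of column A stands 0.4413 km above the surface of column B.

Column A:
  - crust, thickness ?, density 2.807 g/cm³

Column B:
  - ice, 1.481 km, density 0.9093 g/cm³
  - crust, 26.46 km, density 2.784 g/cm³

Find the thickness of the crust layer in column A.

Take the compensation level at the base of the deeper column (depth z_c below the surface of column A) and equate Σ ρ_i t_i down to z_c; mantle fills any gap and the z_c terms cancel.
Column A: x×2.807 + (z_c − 0 − x)×3.361
Column B: 0.4413×0 + 1.481×0.9093 + 26.46×2.784 + (z_c − 0.4413 − 27.941)×3.361
The z_c×3.361 term appears on both sides and cancels. Collect the known terms of each column as K = Σ(ρt)_known − 3.361 × (depth of known layers): K_A = 0 − 3.361×0 = 0; K_B = 75.0113133 − 3.361×(0.4413 + 27.941) = −20.381597.
Balance: K_A − x×(3.361 − 2.807) = K_B, so x = (K_A − K_B)/(3.361 − 2.807) = 20.3816/0.554 = 36.8 km.

36.8 km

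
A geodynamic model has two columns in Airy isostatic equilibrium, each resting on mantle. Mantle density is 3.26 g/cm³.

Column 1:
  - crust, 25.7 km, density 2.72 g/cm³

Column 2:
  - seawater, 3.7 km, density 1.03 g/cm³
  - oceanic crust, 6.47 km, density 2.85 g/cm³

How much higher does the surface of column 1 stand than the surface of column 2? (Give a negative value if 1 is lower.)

For any compensation level in the mantle, the mantle terms cancel and isostasy reduces to e = (Σt_1 − Σt_2) − (Σ(ρt)_1 − Σ(ρt)_2) / ρ_m.
Σt_1 = 25.7 km; Σt_2 = 10.17 km; Σ(ρt)_1 = 69.904; Σ(ρt)_2 = 22.2505 (in km·g/cm³).
e = (25.7 − 10.17) − (69.904 − 22.2505) / 3.26 = 0.912 km.

0.912 km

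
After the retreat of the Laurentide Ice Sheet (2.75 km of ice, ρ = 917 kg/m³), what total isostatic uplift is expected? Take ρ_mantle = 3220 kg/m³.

0.783 km

Removing the load lets mantle flow back in; uplift u satisfies ρ_ice t = ρ_m u.
u = t ρ_ice/ρ_m = 2.75 km × 917/3220 = 0.783 km.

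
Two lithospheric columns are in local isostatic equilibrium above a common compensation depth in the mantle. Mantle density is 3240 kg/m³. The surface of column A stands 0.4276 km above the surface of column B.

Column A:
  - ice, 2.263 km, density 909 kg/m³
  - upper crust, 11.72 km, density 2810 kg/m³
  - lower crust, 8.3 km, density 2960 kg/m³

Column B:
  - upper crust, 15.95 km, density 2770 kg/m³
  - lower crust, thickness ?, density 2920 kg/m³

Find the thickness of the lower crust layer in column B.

11.7 km

Take the compensation level at the base of the deeper column (depth z_c below the surface of column A) and equate Σ ρ_i t_i down to z_c; mantle fills any gap and the z_c terms cancel.
Column A: 2.263×909 + 11.72×2810 + 8.3×2960 + (z_c − 22.283)×3240
Column B: 0.4276×0 + 15.95×2770 + x×2920 + (z_c − 0.4276 − 15.95 − x)×3240
The z_c×3240 term appears on both sides and cancels. Collect the known terms of each column as K = Σ(ρt)_known − 3240 × (depth of known layers): K_A = 59558.267 − 3240×22.283 = −12638.653; K_B = 44181.5 − 3240×(0.4276 + 15.95) = −8881.924.
Balance: K_A = K_B − x×(3240 − 2920), so x = (K_B − K_A)/(3240 − 2920) = 3756.73/320 = 11.7 km.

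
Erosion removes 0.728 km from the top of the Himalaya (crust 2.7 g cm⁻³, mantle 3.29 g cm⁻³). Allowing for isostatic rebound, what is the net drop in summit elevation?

Rebound u = e ρ_c/ρ_m = 0.728 km × 2.7/3.29 = 0.5974 km.
Net surface drop = e − u = 0.728 km − 0.5974 km = e (ρ_m − ρ_c)/ρ_m = 0.131 km.

0.131 km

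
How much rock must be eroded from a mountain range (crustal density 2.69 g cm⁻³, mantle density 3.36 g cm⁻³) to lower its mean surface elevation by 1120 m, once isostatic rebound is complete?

5620 m

Net drop Δ = e − u = e − e ρ_c/ρ_m = e (ρ_m − ρ_c)/ρ_m.
e = Δ ρ_m/(ρ_m − ρ_c) = 1120 m × 3.36/0.67 = 5620 m.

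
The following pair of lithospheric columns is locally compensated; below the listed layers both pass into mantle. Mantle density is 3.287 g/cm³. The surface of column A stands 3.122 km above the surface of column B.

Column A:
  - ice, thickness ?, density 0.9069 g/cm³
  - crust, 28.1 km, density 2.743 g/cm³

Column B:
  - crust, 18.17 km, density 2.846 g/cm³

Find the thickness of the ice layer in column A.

1.26 km

Take the compensation level at the base of the deeper column (depth z_c below the surface of column A) and equate Σ ρ_i t_i down to z_c; mantle fills any gap and the z_c terms cancel.
Column A: x×0.9069 + 28.1×2.743 + (z_c − 28.1 − x)×3.287
Column B: 3.122×0 + 18.17×2.846 + (z_c − 3.122 − 18.17)×3.287
The z_c×3.287 term appears on both sides and cancels. Collect the known terms of each column as K = Σ(ρt)_known − 3.287 × (depth of known layers): K_A = 77.0783 − 3.287×28.1 = −15.2864; K_B = 51.71182 − 3.287×(3.122 + 18.17) = −18.274984.
Balance: K_A − x×(3.287 − 0.9069) = K_B, so x = (K_A − K_B)/(3.287 − 0.9069) = 2.98858/2.3801 = 1.26 km.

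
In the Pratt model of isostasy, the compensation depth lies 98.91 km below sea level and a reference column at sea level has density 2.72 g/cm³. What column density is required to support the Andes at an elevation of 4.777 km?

2.59 g/cm³

Pratt balance: ρ_ref D = ρ (D + h).
ρ = ρ_ref D/(D + h) = 2.72 × 98.91 km/(98.91 km + 4.777 km) = 2.59 g/cm³.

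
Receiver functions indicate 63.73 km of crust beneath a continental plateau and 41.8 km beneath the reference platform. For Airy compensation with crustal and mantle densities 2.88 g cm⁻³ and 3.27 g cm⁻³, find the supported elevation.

Excess crust Δ = 63.73 km − 41.8 km = 21.93 km, split between elevation h and root r with h + r = Δ.
Airy balance ρ_c h = (ρ_m − ρ_c) r gives r = h ρ_c/(ρ_m − ρ_c), so h (1 + ρ_c/(ρ_m − ρ_c)) = Δ, i.e. h = Δ (ρ_m − ρ_c)/ρ_m.
h = 21.93 km × 0.39/3.27 = 2.62 km.

2.62 km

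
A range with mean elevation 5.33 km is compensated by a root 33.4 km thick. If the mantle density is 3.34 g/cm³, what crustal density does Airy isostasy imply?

ρ_c h = (ρ_m − ρ_c) r → ρ_c (h + r) = ρ_m r → ρ_c = ρ_m r / (h + r).
ρ_c = 3.34 × 33.4 km / (5.33 km + 33.4 km) = 2.88 g/cm³.

2.88 g/cm³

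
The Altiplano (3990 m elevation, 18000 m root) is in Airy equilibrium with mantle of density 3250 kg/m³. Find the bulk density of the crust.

ρ_c h = (ρ_m − ρ_c) r → ρ_c (h + r) = ρ_m r → ρ_c = ρ_m r / (h + r).
ρ_c = 3250 × 18000 m / (3990 m + 18000 m) = 2660 kg/m³.

2660 kg/m³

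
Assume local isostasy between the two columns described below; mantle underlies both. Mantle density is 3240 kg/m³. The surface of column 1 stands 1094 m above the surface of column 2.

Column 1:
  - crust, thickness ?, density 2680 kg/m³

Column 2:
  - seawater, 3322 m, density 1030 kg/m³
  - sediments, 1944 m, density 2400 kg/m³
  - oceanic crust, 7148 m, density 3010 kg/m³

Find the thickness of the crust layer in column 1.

Take the compensation level at the base of the deeper column (depth z_c below the surface of column 1) and equate Σ ρ_i t_i down to z_c; mantle fills any gap and the z_c terms cancel.
Column 1: x×2680 + (z_c − 0 − x)×3240
Column 2: 1094×0 + 3322×1030 + 1944×2400 + 7148×3010 + (z_c − 1094 − 12414)×3240
The z_c×3240 term appears on both sides and cancels. Collect the known terms of each column as K = Σ(ρt)_known − 3240 × (depth of known layers): K_1 = 0 − 3240×0 = 0; K_2 = 29602740 − 3240×(1094 + 12414) = −14163180.
Balance: K_1 − x×(3240 − 2680) = K_2, so x = (K_1 − K_2)/(3240 − 2680) = 14163200/560 = 25300 m.

25300 m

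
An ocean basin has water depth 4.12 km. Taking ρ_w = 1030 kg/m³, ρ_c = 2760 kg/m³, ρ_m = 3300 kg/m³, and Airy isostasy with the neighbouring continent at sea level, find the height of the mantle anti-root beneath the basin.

For local isostatic compensation: replacing crust with seawater at the top is compensated by replacing crust with mantle at the base: d (ρ_c − ρ_w) = a (ρ_m − ρ_c).
a = d (ρ_c − ρ_w)/(ρ_m − ρ_c) = 4.12 km × 1730/540 = 13.2 km.

13.2 km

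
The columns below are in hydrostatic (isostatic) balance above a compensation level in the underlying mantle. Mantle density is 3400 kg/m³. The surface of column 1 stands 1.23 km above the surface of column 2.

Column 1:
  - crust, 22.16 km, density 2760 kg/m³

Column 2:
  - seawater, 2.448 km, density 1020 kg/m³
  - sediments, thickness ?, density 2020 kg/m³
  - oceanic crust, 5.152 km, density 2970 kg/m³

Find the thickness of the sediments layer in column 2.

1.42 km

Take the compensation level at the base of the deeper column (depth z_c below the surface of column 1) and equate Σ ρ_i t_i down to z_c; mantle fills any gap and the z_c terms cancel.
Column 1: 22.16×2760 + (z_c − 22.16)×3400
Column 2: 1.23×0 + 2.448×1020 + x×2020 + 5.152×2970 + (z_c − 1.23 − 7.6 − x)×3400
The z_c×3400 term appears on both sides and cancels. Collect the known terms of each column as K = Σ(ρt)_known − 3400 × (depth of known layers): K_1 = 61161.6 − 3400×22.16 = −14182.4; K_2 = 17798.4 − 3400×(1.23 + 7.6) = −12223.6.
Balance: K_1 = K_2 − x×(3400 − 2020), so x = (K_2 − K_1)/(3400 − 2020) = 1958.8/1380 = 1.42 km.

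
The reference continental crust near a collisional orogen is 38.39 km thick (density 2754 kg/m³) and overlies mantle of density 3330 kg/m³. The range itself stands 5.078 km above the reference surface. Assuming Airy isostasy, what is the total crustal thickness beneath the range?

Root depth r = h ρ_c / (ρ_m − ρ_c) = 5.078 km × 2754 / 576 = 24.28 km.
Total thickness = T + h + r = 38.39 km + 5.078 km + 24.28 km = 67.7 km.

67.7 km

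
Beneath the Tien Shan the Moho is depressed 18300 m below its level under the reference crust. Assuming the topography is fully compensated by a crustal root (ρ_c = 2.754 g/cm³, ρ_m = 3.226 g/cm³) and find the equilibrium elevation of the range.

3140 m

By Archimedes' principle applied to the lithosphere: ρ_c h = (ρ_m − ρ_c) r.
h = r (ρ_m − ρ_c) / ρ_c = 18300 m × (3.226 − 2.754) / 2.754 = 3140 m.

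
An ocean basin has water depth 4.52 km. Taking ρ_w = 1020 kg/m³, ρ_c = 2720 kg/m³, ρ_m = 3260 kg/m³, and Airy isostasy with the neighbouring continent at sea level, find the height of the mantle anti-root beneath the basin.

14.2 km

By Archimedes' principle applied to the lithosphere: replacing crust with seawater at the top is compensated by replacing crust with mantle at the base: d (ρ_c − ρ_w) = a (ρ_m − ρ_c).
a = d (ρ_c − ρ_w)/(ρ_m − ρ_c) = 4.52 km × 1700/540 = 14.2 km.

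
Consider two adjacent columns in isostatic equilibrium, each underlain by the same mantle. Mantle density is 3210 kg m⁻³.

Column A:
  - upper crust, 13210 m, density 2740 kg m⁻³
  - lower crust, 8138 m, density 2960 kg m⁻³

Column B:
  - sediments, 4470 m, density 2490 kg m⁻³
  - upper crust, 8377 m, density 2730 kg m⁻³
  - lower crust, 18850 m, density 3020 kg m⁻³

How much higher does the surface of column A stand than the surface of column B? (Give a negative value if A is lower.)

−803 m

For any compensation level in the mantle, the mantle terms cancel and isostasy reduces to e = (Σt_A − Σt_B) − (Σ(ρt)_A − Σ(ρt)_B) / ρ_m.
Σt_A = 21348 m; Σt_B = 31697 m; Σ(ρt)_A = 60283880; Σ(ρt)_B = 90926510 (in m·kg m⁻³).
e = (21348 − 31697) − (60283880 − 90926510) / 3210 = −803 m.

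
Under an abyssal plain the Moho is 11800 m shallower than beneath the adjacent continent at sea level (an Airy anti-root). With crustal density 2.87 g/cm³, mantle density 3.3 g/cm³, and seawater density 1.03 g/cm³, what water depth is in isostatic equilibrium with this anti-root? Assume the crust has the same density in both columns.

Replacing a thickness d of crust by seawater at the top must be balanced by replacing crust with mantle at the base: d (ρ_c − ρ_w) = a (ρ_m − ρ_c).
d = a (ρ_m − ρ_c)/(ρ_c − ρ_w) = 11800 m × 0.43/1.84 = 2760 m.

2760 m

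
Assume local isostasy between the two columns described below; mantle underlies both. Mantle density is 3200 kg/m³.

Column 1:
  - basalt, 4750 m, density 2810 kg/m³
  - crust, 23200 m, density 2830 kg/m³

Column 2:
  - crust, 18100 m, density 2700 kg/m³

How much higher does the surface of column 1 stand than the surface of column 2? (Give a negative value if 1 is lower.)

For any compensation level in the mantle, the mantle terms cancel and isostasy reduces to e = (Σt_1 − Σt_2) − (Σ(ρt)_1 − Σ(ρt)_2) / ρ_m.
Σt_1 = 27950 m; Σt_2 = 18100 m; Σ(ρt)_1 = 79003500; Σ(ρt)_2 = 48870000 (in m·kg/m³).
e = (27950 − 18100) − (79003500 − 48870000) / 3200 = 433 m.

433 m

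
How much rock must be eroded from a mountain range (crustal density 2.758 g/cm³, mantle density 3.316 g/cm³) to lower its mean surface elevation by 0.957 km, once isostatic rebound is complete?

5.69 km

Net drop Δ = e − u = e − e ρ_c/ρ_m = e (ρ_m − ρ_c)/ρ_m.
e = Δ ρ_m/(ρ_m − ρ_c) = 0.957 km × 3.316/0.558 = 5.69 km.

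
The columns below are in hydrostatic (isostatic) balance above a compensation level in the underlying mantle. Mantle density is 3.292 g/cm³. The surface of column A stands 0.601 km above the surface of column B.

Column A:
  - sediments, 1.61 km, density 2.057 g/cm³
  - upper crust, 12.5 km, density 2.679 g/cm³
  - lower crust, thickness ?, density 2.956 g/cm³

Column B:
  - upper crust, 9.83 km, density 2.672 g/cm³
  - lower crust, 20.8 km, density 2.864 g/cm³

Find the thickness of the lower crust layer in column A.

21.8 km

Take the compensation level at the base of the deeper column (depth z_c below the surface of column A) and equate Σ ρ_i t_i down to z_c; mantle fills any gap and the z_c terms cancel.
Column A: 1.61×2.057 + 12.5×2.679 + x×2.956 + (z_c − 14.11 − x)×3.292
Column B: 0.601×0 + 9.83×2.672 + 20.8×2.864 + (z_c − 0.601 − 30.63)×3.292
The z_c×3.292 term appears on both sides and cancels. Collect the known terms of each column as K = Σ(ρt)_known − 3.292 × (depth of known layers): K_A = 36.79927 − 3.292×14.11 = −9.65085; K_B = 85.83696 − 3.292×(0.601 + 30.63) = −16.975492.
Balance: K_A − x×(3.292 − 2.956) = K_B, so x = (K_A − K_B)/(3.292 − 2.956) = 7.32464/0.336 = 21.8 km.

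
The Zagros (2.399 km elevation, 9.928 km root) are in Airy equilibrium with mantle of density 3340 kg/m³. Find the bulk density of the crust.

ρ_c h = (ρ_m − ρ_c) r → ρ_c (h + r) = ρ_m r → ρ_c = ρ_m r / (h + r).
ρ_c = 3340 × 9.928 km / (2.399 km + 9.928 km) = 2690 kg/m³.

2690 kg/m³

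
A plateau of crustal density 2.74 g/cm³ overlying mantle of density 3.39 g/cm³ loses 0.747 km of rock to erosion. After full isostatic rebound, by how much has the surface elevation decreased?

Rebound u = e ρ_c/ρ_m = 0.747 km × 2.74/3.39 = 0.6038 km.
Net surface drop = e − u = 0.747 km − 0.6038 km = e (ρ_m − ρ_c)/ρ_m = 0.143 km.

0.143 km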